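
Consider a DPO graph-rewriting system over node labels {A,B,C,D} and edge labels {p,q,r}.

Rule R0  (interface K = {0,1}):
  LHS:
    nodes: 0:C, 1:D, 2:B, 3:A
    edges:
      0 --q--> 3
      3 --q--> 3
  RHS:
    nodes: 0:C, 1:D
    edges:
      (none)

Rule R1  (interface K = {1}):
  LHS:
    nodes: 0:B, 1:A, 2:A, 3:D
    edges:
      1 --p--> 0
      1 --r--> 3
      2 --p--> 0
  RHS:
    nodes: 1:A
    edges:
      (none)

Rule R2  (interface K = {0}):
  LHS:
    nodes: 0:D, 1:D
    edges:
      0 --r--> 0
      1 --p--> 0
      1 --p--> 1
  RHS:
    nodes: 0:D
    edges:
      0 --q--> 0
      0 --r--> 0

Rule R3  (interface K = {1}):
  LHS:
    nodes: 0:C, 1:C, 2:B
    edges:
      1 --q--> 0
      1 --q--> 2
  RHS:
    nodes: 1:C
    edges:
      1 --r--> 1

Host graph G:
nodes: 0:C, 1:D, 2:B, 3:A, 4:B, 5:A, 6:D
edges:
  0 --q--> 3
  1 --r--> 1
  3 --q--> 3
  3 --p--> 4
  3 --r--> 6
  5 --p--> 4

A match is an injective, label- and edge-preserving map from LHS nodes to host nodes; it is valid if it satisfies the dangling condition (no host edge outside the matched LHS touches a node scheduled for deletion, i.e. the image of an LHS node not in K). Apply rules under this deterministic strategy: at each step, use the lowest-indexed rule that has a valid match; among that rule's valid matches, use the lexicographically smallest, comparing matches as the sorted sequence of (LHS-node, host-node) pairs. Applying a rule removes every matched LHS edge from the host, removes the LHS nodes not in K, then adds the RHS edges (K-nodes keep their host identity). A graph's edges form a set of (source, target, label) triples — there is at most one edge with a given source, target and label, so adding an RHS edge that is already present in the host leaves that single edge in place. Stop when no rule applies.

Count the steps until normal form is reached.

initial: |V|=7 |E|=6  E = 0-q->3 1-r->1 3-q->3 3-p->4 3-r->6 5-p->4
step 1: apply R1 at {0↦4, 1↦3, 2↦5, 3↦6}  → |V|=4 |E|=3  E = 0-q->3 1-r->1 3-q->3
step 2: apply R0 at {0↦0, 1↦1, 2↦2, 3↦3}  → |V|=2 |E|=1  E = 1-r->1
halt: no rule applies after step 2

Answer: 2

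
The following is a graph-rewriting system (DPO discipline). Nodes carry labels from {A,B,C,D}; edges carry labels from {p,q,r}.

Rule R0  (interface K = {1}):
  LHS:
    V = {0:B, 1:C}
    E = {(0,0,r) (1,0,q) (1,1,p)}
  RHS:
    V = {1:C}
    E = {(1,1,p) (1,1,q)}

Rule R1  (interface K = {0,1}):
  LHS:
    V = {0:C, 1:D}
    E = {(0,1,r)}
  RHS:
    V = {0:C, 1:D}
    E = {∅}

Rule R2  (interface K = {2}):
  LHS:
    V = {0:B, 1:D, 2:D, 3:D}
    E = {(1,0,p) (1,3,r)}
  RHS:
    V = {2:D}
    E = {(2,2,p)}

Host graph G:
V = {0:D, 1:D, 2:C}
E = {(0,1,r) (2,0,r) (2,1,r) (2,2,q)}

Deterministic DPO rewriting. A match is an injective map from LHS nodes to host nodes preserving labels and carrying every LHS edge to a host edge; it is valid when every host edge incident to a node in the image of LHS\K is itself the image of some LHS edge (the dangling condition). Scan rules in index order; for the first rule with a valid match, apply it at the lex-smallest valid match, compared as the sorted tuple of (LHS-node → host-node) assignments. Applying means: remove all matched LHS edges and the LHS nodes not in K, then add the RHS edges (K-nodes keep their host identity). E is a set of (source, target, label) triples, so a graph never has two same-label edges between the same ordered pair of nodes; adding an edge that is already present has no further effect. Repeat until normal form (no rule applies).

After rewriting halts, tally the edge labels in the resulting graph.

Answer: q:1 r:1

Rewrite trace:
start.  V:3 E:4  edges: 0-r->1 2-r->0 2-r->1 2-q->2
1. fire R1 via {0↦2, 1↦0}  →  V:3 E:3  edges: 0-r->1 2-r->1 2-q->2
2. fire R1 via {0↦2, 1↦1}  →  V:3 E:2  edges: 0-r->1 2-q->2
normal form: no rule applies after step 2
NF edges: [(0, 1, 'r'), (2, 2, 'q')]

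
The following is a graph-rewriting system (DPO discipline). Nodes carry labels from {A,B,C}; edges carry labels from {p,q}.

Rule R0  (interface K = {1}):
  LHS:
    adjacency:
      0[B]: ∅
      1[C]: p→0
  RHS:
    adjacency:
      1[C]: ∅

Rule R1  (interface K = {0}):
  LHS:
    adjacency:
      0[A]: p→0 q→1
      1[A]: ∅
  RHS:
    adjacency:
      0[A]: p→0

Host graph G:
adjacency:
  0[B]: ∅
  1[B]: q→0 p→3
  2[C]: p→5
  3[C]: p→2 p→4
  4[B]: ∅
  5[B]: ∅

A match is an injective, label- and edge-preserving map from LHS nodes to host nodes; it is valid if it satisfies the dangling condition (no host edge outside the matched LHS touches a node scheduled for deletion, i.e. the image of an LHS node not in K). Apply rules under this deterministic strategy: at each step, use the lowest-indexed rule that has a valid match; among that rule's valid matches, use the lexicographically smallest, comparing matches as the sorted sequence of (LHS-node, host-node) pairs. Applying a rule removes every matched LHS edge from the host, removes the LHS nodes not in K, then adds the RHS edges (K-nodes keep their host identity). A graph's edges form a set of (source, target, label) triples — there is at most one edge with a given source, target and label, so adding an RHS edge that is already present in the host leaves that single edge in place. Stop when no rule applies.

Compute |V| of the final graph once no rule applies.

[0] host  ⇒  6 nodes, 5 edges  {1-q->0 1-p->3 2-p->5 3-p->2 3-p->4}
[1] R0 @ {0↦4, 1↦3}  ⇒  5 nodes, 4 edges  {1-q->0 1-p->3 2-p->5 3-p->2}
[2] R0 @ {0↦5, 1↦2}  ⇒  4 nodes, 3 edges  {1-q->0 1-p->3 3-p->2}
halt: no rule applies after step 2
NF nodes: {0:B, 1:B, 2:C, 3:C}

Answer: 4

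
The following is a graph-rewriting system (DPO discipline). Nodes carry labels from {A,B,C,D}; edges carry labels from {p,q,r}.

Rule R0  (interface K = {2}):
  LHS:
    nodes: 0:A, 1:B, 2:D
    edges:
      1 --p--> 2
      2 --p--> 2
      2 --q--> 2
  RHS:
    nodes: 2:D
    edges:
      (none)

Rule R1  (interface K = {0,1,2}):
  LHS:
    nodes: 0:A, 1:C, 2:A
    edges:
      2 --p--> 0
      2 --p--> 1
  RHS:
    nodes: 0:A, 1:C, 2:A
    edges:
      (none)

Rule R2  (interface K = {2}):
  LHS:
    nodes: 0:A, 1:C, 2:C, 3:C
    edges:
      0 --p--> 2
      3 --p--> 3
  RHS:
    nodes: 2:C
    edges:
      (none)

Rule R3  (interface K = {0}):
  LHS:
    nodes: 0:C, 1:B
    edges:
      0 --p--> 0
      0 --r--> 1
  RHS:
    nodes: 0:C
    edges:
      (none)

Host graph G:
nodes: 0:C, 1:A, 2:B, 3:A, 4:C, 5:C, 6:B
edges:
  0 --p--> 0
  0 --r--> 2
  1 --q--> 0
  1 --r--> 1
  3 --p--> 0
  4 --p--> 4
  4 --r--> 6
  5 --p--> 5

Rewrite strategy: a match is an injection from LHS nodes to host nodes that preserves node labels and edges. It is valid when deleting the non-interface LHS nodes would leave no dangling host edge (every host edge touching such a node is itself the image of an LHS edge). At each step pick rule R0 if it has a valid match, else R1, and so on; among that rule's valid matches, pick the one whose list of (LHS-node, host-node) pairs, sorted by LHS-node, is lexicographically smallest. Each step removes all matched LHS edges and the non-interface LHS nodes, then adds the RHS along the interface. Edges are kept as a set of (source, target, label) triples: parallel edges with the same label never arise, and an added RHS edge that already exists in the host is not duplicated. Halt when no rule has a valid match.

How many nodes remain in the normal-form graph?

initial: |V|=7 |E|=8  E = 0-p->0 0-r->2 1-q->0 1-r->1 3-p->0 4-p->4 4-r->6 5-p->5
step 1: apply R3 at {0↦0, 1↦2}  → |V|=6 |E|=6  E = 1-q->0 1-r->1 3-p->0 4-p->4 4-r->6 5-p->5
step 2: apply R3 at {0↦4, 1↦6}  → |V|=5 |E|=4  E = 1-q->0 1-r->1 3-p->0 5-p->5
step 3: apply R2 at {0↦3, 1↦4, 2↦0, 3↦5}  → |V|=2 |E|=2  E = 1-q->0 1-r->1
final graph: no rule applies after step 3
NF nodes: {0:C, 1:A}

Answer: 2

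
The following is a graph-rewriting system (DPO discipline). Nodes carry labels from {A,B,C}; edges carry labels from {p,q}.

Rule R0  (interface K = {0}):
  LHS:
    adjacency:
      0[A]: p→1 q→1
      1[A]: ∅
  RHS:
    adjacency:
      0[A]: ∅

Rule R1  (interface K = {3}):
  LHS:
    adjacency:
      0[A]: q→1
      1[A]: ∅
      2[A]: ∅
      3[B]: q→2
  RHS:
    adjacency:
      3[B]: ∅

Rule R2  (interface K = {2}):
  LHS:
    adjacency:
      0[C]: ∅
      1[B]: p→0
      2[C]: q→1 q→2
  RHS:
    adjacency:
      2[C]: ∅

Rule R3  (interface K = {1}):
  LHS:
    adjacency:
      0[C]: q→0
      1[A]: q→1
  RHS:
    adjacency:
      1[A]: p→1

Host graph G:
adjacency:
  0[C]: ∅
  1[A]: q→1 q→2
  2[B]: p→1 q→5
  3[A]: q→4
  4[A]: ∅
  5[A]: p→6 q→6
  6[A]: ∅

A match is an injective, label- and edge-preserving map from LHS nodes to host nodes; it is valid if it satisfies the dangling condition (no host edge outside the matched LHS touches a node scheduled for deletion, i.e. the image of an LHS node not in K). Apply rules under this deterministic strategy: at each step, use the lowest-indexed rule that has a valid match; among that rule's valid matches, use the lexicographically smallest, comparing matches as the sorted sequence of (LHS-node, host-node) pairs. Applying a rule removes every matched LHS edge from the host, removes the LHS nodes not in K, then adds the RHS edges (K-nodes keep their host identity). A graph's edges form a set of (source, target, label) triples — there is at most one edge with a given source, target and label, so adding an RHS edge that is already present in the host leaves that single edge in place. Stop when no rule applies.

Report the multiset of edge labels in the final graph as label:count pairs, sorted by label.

Answer: p:1 q:2

Rewrite trace:
initial: |V|=7 |E|=7  E = 1-q->1 1-q->2 2-p->1 2-q->5 3-q->4 5-p->6 5-q->6
step 1: apply R0 at {0↦5, 1↦6}  → |V|=6 |E|=5  E = 1-q->1 1-q->2 2-p->1 2-q->5 3-q->4
step 2: apply R1 at {0↦3, 1↦4, 2↦5, 3↦2}  → |V|=3 |E|=3  E = 1-q->1 1-q->2 2-p->1
halt: no rule applies after step 2
NF edges: [(1, 1, 'q'), (1, 2, 'q'), (2, 1, 'p')]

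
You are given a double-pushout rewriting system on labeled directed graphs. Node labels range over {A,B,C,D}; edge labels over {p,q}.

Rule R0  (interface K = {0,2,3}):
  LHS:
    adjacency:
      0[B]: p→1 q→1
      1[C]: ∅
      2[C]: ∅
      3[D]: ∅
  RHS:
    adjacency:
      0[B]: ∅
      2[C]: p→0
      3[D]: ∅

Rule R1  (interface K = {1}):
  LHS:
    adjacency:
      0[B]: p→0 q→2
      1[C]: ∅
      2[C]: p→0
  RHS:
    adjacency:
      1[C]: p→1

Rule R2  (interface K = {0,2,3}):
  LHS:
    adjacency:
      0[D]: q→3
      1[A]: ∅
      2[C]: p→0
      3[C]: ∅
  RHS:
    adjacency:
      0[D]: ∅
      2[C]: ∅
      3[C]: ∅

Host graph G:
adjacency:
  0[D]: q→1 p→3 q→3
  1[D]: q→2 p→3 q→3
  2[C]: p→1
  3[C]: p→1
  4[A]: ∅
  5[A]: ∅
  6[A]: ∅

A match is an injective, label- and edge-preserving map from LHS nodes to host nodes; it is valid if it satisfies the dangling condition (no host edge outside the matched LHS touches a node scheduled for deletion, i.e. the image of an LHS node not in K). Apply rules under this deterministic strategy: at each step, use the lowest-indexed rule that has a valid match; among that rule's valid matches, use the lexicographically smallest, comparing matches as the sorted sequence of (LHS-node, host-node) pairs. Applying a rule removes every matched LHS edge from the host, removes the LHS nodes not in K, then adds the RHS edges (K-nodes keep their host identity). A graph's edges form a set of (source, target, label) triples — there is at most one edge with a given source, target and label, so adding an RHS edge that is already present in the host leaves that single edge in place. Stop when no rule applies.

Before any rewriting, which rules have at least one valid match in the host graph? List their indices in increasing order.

Answer: [R2]

Steps:
R0: no valid match — LHS pattern not found
R1: no valid match — LHS pattern not found
R2: 6 valid matches — {0↦1, 1↦4, 2↦2, 3↦3}, {0↦1, 1↦4, 2↦3, 3↦2}, {0↦1, 1↦5, 2↦2, 3↦3} (+3 more)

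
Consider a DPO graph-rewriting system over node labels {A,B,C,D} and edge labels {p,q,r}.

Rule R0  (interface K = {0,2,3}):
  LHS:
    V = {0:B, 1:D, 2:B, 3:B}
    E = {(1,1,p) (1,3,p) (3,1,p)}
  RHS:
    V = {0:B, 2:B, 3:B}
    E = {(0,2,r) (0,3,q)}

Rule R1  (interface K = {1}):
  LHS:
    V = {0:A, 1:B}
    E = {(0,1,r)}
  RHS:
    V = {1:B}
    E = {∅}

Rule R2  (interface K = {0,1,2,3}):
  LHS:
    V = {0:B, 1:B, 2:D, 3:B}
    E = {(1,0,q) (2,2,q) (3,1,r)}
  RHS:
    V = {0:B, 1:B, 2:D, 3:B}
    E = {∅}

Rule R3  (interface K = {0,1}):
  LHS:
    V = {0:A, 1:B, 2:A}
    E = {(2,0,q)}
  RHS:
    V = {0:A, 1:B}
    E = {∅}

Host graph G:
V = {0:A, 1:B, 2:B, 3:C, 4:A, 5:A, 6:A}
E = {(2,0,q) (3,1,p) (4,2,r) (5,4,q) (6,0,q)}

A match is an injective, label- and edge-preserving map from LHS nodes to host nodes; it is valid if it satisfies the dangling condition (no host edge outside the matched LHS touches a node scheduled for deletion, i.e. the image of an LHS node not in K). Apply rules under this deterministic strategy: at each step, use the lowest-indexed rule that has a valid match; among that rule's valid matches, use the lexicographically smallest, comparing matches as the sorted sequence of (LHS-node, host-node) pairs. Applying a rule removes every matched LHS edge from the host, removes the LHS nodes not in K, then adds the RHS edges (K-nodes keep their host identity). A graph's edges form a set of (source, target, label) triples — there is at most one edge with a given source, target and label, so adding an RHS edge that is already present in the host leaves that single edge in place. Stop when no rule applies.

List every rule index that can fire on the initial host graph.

R0: no valid match — LHS pattern not found
R1: no valid match — 1 raw match, all fail dangling condition
R2: no valid match — LHS pattern not found
R3: 4 valid matches — {0↦0, 1↦1, 2↦6}, {0↦0, 1↦2, 2↦6}, {0↦4, 1↦1, 2↦5} (+1 more)

Answer: [R3]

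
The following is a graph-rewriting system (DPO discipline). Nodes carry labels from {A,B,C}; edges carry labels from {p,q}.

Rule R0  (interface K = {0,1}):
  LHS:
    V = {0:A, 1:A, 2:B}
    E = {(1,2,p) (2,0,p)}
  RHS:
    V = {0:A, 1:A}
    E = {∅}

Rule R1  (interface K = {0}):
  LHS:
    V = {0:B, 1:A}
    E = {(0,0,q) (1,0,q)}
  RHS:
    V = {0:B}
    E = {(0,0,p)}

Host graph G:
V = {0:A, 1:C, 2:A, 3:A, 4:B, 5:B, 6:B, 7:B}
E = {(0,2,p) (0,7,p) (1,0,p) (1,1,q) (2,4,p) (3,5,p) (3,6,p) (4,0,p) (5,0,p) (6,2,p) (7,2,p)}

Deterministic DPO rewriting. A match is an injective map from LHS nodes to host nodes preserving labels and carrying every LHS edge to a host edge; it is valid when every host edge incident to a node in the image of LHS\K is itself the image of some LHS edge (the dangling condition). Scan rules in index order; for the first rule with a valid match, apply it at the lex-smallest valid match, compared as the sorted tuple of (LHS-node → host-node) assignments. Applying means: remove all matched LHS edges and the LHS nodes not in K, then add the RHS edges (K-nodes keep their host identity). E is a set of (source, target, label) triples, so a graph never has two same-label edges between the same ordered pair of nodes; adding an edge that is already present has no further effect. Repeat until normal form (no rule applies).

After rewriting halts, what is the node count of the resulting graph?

Answer: 4

Derivation:
[0] host  ⇒  8 nodes, 11 edges  {0-p->2 0-p->7 1-p->0 1-q->1 2-p->4 3-p->5 3-p->6 4-p->0 5-p->0 6-p->2 7-p->2}
[1] R0 @ {0↦0, 1↦2, 2↦4}  ⇒  7 nodes, 9 edges  {0-p->2 0-p->7 1-p->0 1-q->1 3-p->5 3-p->6 5-p->0 6-p->2 7-p->2}
[2] R0 @ {0↦0, 1↦3, 2↦5}  ⇒  6 nodes, 7 edges  {0-p->2 0-p->7 1-p->0 1-q->1 3-p->6 6-p->2 7-p->2}
[3] R0 @ {0↦2, 1↦0, 2↦7}  ⇒  5 nodes, 5 edges  {0-p->2 1-p->0 1-q->1 3-p->6 6-p->2}
[4] R0 @ {0↦2, 1↦3, 2↦6}  ⇒  4 nodes, 3 edges  {0-p->2 1-p->0 1-q->1}
normal form: no rule applies after step 4
NF nodes: {0:A, 1:C, 2:A, 3:A}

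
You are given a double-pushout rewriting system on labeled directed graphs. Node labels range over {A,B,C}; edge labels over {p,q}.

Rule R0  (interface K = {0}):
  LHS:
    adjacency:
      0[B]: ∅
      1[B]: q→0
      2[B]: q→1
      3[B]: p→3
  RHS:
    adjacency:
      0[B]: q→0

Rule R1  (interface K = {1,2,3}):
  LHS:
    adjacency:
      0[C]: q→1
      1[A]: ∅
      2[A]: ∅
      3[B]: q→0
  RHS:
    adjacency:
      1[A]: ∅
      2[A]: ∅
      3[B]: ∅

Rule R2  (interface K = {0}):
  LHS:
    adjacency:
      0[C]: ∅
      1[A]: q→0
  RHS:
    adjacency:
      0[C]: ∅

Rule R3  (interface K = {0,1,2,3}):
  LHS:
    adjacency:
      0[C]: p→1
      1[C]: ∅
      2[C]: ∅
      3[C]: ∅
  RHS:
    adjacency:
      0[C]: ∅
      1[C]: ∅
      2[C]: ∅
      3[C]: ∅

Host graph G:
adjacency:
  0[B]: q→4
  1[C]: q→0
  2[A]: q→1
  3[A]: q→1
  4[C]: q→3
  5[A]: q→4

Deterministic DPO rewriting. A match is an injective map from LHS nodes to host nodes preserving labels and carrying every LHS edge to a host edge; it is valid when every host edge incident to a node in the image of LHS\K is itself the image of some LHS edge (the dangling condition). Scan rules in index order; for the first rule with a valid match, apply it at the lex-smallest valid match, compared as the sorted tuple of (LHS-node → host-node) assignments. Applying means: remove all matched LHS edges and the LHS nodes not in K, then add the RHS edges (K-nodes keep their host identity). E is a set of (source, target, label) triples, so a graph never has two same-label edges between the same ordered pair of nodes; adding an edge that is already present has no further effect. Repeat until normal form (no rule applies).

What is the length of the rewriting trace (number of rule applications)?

initial: |V|=6 |E|=6  E = 0-q->4 1-q->0 2-q->1 3-q->1 4-q->3 5-q->4
step 1: apply R2 at {0↦1, 1↦2}  → |V|=5 |E|=5  E = 0-q->4 1-q->0 3-q->1 4-q->3 5-q->4
step 2: apply R2 at {0↦4, 1↦5}  → |V|=4 |E|=4  E = 0-q->4 1-q->0 3-q->1 4-q->3
halt: no rule applies after step 2

Answer: 2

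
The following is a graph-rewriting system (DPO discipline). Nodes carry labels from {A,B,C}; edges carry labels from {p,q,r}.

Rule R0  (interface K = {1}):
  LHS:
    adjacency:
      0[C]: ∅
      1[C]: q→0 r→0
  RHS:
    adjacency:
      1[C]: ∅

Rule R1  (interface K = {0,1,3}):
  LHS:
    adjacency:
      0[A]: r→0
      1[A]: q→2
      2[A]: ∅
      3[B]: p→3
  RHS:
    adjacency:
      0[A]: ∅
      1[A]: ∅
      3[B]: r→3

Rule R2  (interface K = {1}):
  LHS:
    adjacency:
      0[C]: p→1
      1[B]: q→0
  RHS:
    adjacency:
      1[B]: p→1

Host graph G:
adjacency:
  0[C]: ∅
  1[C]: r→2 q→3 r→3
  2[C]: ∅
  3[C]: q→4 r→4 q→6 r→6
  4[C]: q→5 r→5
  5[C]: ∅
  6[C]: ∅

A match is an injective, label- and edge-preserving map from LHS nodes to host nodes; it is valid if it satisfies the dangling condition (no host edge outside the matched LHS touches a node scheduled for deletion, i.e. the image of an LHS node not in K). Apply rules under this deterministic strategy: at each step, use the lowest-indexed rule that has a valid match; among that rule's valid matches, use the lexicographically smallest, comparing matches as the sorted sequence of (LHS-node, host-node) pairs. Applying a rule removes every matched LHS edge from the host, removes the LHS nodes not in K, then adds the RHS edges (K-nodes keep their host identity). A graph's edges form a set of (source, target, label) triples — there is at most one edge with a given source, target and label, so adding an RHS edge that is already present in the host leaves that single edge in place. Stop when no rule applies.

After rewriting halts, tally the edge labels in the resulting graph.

Answer: r:1

Derivation:
initial: |V|=7 |E|=9  E = 1-r->2 1-q->3 1-r->3 3-q->4 3-r->4 3-q->6 3-r->6 4-q->5 4-r->5
step 1: apply R0 at {0↦5, 1↦4}  → |V|=6 |E|=7  E = 1-r->2 1-q->3 1-r->3 3-q->4 3-r->4 3-q->6 3-r->6
step 2: apply R0 at {0↦4, 1↦3}  → |V|=5 |E|=5  E = 1-r->2 1-q->3 1-r->3 3-q->6 3-r->6
step 3: apply R0 at {0↦6, 1↦3}  → |V|=4 |E|=3  E = 1-r->2 1-q->3 1-r->3
step 4: apply R0 at {0↦3, 1↦1}  → |V|=3 |E|=1  E = 1-r->2
final graph: no rule applies after step 4
NF edges: [(1, 2, 'r')]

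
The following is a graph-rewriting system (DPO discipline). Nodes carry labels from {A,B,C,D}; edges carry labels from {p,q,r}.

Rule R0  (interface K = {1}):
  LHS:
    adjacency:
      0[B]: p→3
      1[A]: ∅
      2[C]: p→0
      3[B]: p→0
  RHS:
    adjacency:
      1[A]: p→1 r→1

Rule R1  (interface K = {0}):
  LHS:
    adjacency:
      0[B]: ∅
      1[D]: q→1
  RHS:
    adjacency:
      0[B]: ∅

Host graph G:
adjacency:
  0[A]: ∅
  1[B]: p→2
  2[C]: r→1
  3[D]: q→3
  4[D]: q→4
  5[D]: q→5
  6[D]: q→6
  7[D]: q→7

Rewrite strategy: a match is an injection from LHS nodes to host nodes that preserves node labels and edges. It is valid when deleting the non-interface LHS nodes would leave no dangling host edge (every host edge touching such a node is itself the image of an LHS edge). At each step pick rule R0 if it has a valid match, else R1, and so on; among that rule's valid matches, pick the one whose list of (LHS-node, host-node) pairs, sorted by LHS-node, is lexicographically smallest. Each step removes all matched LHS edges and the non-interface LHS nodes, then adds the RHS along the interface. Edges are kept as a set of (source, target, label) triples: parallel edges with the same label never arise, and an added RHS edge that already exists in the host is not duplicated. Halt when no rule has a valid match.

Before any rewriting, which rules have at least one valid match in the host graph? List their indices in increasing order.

R0: no valid match — LHS pattern not found
R1: 5 valid matches — {0↦1, 1↦3}, {0↦1, 1↦4}, {0↦1, 1↦5} (+2 more)

Answer: [R1]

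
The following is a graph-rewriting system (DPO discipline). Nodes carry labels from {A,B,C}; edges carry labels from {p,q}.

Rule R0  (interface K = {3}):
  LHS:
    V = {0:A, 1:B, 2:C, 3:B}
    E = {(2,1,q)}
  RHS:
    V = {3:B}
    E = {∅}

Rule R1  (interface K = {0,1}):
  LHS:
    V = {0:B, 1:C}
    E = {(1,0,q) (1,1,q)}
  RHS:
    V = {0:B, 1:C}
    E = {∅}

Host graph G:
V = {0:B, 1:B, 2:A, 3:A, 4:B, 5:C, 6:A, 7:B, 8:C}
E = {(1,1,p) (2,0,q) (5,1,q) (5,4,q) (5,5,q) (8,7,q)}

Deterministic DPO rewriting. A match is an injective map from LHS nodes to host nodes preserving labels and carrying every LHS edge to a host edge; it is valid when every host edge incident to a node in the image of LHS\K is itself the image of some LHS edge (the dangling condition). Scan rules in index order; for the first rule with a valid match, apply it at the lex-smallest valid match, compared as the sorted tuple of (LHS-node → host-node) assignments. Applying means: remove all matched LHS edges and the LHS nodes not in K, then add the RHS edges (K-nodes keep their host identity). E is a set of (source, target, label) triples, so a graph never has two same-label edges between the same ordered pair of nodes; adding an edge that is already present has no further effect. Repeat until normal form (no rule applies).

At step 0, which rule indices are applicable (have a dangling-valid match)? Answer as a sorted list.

R0: 6 valid matches — {0↦3, 1↦7, 2↦8, 3↦0}, {0↦3, 1↦7, 2↦8, 3↦1}, {0↦3, 1↦7, 2↦8, 3↦4} (+3 more)
R1: 2 valid matches — {0↦1, 1↦5}, {0↦4, 1↦5}

Answer: [R0,R1]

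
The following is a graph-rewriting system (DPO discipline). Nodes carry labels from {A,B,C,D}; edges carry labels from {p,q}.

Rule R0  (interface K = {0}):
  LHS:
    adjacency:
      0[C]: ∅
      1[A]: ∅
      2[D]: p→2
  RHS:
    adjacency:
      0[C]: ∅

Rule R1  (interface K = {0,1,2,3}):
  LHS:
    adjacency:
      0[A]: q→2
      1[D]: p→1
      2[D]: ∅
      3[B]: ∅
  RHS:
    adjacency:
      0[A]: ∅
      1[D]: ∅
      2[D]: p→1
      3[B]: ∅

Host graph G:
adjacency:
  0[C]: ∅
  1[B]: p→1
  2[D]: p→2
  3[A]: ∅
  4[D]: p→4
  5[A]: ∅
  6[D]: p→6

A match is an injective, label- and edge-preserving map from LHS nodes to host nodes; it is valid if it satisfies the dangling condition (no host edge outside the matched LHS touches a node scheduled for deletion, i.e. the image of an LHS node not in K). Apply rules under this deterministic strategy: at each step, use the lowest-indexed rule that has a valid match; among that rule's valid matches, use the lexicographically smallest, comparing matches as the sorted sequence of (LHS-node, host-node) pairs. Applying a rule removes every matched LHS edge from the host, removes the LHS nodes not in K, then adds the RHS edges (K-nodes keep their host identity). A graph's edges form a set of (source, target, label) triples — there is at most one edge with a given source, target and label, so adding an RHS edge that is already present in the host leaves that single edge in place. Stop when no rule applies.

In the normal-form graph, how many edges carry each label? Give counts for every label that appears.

[0] host  ⇒  7 nodes, 4 edges  {1-p->1 2-p->2 4-p->4 6-p->6}
[1] R0 @ {0↦0, 1↦3, 2↦2}  ⇒  5 nodes, 3 edges  {1-p->1 4-p->4 6-p->6}
[2] R0 @ {0↦0, 1↦5, 2↦4}  ⇒  3 nodes, 2 edges  {1-p->1 6-p->6}
halt: no rule applies after step 2
NF edges: [(1, 1, 'p'), (6, 6, 'p')]

Answer: p:2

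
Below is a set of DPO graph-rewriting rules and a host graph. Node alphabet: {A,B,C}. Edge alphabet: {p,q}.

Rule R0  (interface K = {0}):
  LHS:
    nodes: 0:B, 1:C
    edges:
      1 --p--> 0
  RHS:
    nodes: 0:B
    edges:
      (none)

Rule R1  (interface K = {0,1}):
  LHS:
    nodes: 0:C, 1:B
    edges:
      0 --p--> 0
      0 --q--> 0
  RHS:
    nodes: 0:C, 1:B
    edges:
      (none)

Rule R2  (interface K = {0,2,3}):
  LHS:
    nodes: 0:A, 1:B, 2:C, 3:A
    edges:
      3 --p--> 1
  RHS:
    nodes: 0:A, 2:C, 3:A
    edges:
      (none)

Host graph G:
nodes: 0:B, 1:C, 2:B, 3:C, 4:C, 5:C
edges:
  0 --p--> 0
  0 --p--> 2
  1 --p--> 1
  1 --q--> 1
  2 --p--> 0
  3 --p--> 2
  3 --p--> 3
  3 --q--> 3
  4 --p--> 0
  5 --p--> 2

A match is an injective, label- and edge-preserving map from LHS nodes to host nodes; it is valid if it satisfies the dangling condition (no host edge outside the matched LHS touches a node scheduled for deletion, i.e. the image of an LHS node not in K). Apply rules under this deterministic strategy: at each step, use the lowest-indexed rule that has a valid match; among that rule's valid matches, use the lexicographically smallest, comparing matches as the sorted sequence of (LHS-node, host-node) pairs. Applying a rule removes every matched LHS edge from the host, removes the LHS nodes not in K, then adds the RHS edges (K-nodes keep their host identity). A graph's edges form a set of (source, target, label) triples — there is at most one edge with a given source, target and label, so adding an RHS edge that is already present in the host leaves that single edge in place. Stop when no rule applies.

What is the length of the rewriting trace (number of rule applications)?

initial: |V|=6 |E|=10  E = 0-p->0 0-p->2 1-p->1 1-q->1 2-p->0 3-p->2 3-p->3 3-q->3 4-p->0 5-p->2
step 1: apply R0 at {0↦0, 1↦4}  → |V|=5 |E|=9  E = 0-p->0 0-p->2 1-p->1 1-q->1 2-p->0 3-p->2 3-p->3 3-q->3 5-p->2
step 2: apply R0 at {0↦2, 1↦5}  → |V|=4 |E|=8  E = 0-p->0 0-p->2 1-p->1 1-q->1 2-p->0 3-p->2 3-p->3 3-q->3
step 3: apply R1 at {0↦1, 1↦0}  → |V|=4 |E|=6  E = 0-p->0 0-p->2 2-p->0 3-p->2 3-p->3 3-q->3
step 4: apply R1 at {0↦3, 1↦0}  → |V|=4 |E|=4  E = 0-p->0 0-p->2 2-p->0 3-p->2
step 5: apply R0 at {0↦2, 1↦3}  → |V|=3 |E|=3  E = 0-p->0 0-p->2 2-p->0
halt: no rule applies after step 5

Answer: 5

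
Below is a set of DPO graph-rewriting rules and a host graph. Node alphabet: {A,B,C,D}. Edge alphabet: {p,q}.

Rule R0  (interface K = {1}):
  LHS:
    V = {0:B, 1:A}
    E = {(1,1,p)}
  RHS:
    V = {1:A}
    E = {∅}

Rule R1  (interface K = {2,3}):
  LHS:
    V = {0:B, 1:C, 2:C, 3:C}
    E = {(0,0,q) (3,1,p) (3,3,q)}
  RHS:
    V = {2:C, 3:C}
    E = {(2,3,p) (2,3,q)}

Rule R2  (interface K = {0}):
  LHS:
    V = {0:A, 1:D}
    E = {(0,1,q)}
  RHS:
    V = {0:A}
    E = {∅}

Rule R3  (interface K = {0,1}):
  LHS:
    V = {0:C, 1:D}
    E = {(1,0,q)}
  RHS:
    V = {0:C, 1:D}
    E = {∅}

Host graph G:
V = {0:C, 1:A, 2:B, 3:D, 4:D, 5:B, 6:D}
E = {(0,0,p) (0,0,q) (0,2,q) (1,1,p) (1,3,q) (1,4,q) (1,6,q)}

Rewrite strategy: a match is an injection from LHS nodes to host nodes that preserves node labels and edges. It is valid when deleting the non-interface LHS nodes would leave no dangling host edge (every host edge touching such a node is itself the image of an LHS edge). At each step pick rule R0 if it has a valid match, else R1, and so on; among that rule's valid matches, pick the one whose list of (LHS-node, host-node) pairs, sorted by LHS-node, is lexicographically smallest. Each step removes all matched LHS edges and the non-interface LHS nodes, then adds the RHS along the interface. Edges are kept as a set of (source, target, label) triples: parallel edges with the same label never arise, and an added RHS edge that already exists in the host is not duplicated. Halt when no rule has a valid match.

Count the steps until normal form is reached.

Answer: 4

Steps:
start.  V:7 E:7  edges: 0-p->0 0-q->0 0-q->2 1-p->1 1-q->3 1-q->4 1-q->6
1. fire R0 via {0↦5, 1↦1}  →  V:6 E:6  edges: 0-p->0 0-q->0 0-q->2 1-q->3 1-q->4 1-q->6
2. fire R2 via {0↦1, 1↦3}  →  V:5 E:5  edges: 0-p->0 0-q->0 0-q->2 1-q->4 1-q->6
3. fire R2 via {0↦1, 1↦4}  →  V:4 E:4  edges: 0-p->0 0-q->0 0-q->2 1-q->6
4. fire R2 via {0↦1, 1↦6}  →  V:3 E:3  edges: 0-p->0 0-q->0 0-q->2
halt: no rule applies after step 4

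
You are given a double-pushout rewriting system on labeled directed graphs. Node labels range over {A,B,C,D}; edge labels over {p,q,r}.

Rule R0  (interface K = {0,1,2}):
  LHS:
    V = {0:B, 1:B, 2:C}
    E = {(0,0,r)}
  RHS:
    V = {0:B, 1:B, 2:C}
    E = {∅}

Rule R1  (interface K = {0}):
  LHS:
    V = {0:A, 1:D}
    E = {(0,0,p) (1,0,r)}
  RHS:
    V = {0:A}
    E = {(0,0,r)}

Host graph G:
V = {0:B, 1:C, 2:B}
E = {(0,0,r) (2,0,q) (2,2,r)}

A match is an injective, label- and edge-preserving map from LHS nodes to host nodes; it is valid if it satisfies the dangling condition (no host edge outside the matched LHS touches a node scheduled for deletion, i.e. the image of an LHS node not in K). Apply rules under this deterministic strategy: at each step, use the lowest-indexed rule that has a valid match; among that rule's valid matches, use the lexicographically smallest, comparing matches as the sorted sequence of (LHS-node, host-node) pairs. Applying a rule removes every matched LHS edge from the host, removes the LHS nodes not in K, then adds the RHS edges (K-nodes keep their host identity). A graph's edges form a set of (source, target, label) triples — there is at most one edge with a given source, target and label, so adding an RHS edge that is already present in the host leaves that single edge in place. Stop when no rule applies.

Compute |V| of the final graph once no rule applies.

Answer: 3

Steps:
initial: |V|=3 |E|=3  E = 0-r->0 2-q->0 2-r->2
step 1: apply R0 at {0↦0, 1↦2, 2↦1}  → |V|=3 |E|=2  E = 2-q->0 2-r->2
step 2: apply R0 at {0↦2, 1↦0, 2↦1}  → |V|=3 |E|=1  E = 2-q->0
final graph: no rule applies after step 2
NF nodes: {0:B, 1:C, 2:B}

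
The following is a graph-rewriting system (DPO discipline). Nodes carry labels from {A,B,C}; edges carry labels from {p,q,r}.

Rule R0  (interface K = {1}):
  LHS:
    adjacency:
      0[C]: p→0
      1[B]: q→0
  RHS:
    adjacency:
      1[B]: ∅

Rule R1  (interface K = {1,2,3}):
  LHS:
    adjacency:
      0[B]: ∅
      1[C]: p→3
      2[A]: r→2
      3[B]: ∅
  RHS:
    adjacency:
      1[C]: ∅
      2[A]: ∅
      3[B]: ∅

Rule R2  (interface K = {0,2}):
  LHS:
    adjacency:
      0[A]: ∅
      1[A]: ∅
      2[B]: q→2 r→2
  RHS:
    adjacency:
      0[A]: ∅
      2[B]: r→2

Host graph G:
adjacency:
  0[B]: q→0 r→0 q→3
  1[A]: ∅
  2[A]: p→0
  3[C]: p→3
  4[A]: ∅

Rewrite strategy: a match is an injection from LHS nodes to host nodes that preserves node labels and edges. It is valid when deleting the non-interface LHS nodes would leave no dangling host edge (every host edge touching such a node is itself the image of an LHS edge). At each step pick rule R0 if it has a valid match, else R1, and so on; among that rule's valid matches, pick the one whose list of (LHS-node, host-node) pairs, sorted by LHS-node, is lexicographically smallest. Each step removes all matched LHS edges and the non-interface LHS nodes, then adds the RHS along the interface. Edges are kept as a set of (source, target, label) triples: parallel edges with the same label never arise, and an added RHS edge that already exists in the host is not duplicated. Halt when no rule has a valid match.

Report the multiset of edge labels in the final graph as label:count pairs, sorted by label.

Answer: p:1 r:1

Derivation:
[0] host  ⇒  5 nodes, 5 edges  {0-q->0 0-r->0 0-q->3 2-p->0 3-p->3}
[1] R0 @ {0↦3, 1↦0}  ⇒  4 nodes, 3 edges  {0-q->0 0-r->0 2-p->0}
[2] R2 @ {0↦1, 1↦4, 2↦0}  ⇒  3 nodes, 2 edges  {0-r->0 2-p->0}
halt: no rule applies after step 2
NF edges: [(0, 0, 'r'), (2, 0, 'p')]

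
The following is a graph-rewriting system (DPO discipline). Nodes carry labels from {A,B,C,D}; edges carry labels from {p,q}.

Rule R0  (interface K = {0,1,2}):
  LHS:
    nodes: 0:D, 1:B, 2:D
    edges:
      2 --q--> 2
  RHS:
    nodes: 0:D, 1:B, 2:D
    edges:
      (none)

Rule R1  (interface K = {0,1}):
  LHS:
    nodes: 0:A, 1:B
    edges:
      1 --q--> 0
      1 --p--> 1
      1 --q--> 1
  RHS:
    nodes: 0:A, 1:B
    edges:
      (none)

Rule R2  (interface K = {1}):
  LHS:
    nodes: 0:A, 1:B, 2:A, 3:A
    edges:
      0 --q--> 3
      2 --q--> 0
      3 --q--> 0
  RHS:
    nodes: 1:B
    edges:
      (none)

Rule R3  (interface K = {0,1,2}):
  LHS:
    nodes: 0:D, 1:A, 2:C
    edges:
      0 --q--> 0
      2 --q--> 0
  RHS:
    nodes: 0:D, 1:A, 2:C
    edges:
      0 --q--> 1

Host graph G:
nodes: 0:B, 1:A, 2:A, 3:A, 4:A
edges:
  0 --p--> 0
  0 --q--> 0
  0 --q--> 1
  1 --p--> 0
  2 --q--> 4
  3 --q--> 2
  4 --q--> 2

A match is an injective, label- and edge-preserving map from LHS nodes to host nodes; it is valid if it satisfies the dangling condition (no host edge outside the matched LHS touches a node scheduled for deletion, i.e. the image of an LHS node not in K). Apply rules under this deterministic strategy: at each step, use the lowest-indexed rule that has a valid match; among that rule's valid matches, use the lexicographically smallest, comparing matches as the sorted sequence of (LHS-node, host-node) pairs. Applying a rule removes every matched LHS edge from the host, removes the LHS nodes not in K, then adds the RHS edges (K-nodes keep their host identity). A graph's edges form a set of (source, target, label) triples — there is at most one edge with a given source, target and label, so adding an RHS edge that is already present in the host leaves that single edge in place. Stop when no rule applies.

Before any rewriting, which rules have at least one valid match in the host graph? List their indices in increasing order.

Answer: [R1,R2]

Steps:
R0: no valid match — LHS pattern not found
R1: 1 valid match — {0↦1, 1↦0}
R2: 1 valid match — {0↦2, 1↦0, 2↦3, 3↦4}
R3: no valid match — LHS pattern not found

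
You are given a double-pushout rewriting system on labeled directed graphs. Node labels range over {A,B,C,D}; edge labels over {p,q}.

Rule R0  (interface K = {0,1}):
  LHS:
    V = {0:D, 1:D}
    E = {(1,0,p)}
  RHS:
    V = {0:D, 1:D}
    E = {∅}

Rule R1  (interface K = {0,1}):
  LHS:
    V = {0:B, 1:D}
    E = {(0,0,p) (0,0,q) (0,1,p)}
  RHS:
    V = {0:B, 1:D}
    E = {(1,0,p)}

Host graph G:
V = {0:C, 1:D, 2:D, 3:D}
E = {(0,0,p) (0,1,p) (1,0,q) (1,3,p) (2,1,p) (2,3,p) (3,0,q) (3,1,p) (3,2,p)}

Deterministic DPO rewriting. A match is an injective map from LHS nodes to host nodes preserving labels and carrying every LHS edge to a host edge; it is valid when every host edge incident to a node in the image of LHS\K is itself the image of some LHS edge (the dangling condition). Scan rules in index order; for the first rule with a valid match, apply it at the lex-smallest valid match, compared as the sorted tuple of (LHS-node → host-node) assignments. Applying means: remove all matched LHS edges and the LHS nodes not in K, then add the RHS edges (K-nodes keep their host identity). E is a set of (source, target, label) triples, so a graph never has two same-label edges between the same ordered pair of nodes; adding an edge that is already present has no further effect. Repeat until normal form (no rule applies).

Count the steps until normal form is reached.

initial: |V|=4 |E|=9  E = 0-p->0 0-p->1 1-q->0 1-p->3 2-p->1 2-p->3 3-q->0 3-p->1 3-p->2
step 1: apply R0 at {0↦1, 1↦2}  → |V|=4 |E|=8  E = 0-p->0 0-p->1 1-q->0 1-p->3 2-p->3 3-q->0 3-p->1 3-p->2
step 2: apply R0 at {0↦1, 1↦3}  → |V|=4 |E|=7  E = 0-p->0 0-p->1 1-q->0 1-p->3 2-p->3 3-q->0 3-p->2
step 3: apply R0 at {0↦2, 1↦3}  → |V|=4 |E|=6  E = 0-p->0 0-p->1 1-q->0 1-p->3 2-p->3 3-q->0
step 4: apply R0 at {0↦3, 1↦1}  → |V|=4 |E|=5  E = 0-p->0 0-p->1 1-q->0 2-p->3 3-q->0
step 5: apply R0 at {0↦3, 1↦2}  → |V|=4 |E|=4  E = 0-p->0 0-p->1 1-q->0 3-q->0
halt: no rule applies after step 5

Answer: 5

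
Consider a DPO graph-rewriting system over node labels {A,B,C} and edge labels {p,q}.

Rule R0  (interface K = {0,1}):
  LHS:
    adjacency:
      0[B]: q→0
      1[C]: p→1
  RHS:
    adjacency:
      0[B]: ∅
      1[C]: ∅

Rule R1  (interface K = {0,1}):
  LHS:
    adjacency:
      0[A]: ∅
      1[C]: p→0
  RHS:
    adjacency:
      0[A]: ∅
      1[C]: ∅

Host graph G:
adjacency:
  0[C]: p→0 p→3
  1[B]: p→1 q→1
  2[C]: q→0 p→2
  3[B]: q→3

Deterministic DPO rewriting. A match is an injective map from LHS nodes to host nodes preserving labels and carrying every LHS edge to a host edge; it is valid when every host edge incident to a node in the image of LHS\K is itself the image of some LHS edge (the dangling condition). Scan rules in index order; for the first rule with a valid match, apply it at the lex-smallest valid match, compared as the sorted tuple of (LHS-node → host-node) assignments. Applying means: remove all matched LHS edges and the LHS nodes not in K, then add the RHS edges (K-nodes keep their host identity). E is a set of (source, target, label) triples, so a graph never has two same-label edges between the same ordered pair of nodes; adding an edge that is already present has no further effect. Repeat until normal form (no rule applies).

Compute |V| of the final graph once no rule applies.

Answer: 4

Steps:
[0] host  ⇒  4 nodes, 7 edges  {0-p->0 0-p->3 1-p->1 1-q->1 2-q->0 2-p->2 3-q->3}
[1] R0 @ {0↦1, 1↦0}  ⇒  4 nodes, 5 edges  {0-p->3 1-p->1 2-q->0 2-p->2 3-q->3}
[2] R0 @ {0↦3, 1↦2}  ⇒  4 nodes, 3 edges  {0-p->3 1-p->1 2-q->0}
normal form: no rule applies after step 2
NF nodes: {0:C, 1:B, 2:C, 3:B}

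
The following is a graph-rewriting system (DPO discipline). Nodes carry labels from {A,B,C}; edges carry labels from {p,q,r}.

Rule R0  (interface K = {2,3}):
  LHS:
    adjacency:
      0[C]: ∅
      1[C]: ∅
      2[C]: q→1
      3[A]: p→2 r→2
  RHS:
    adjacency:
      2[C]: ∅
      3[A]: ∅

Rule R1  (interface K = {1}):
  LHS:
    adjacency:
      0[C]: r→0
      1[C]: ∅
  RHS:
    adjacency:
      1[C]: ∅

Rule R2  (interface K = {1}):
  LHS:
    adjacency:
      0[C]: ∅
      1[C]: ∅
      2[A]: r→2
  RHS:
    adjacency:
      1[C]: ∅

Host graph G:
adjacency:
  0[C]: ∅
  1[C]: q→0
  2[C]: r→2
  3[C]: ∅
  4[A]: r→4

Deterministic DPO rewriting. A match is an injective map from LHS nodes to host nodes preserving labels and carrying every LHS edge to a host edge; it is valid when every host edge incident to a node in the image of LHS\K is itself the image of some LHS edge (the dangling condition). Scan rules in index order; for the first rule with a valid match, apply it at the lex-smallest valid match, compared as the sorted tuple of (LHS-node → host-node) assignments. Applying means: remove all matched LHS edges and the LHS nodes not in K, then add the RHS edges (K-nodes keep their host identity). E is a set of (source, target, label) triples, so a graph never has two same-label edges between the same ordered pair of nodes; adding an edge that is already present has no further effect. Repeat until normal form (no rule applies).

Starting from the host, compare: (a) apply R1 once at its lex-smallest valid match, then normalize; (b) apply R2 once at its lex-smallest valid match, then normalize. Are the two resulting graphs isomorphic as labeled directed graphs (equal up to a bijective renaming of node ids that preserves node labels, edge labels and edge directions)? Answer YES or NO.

branch R1-first: apply at {0↦2, 1↦0} → |E|=2, then 1 more step(s) → NF |V|=2 |E|=1 V={0:C, 1:C} E=1-q->0
branch R2-first: apply at {0↦3, 1↦0, 2↦4} → |E|=2, then 1 more step(s) → NF |V|=2 |E|=1 V={0:C, 1:C} E=1-q->0
graphs isomorphic (equal up to label-preserving node renaming)

Answer: YES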